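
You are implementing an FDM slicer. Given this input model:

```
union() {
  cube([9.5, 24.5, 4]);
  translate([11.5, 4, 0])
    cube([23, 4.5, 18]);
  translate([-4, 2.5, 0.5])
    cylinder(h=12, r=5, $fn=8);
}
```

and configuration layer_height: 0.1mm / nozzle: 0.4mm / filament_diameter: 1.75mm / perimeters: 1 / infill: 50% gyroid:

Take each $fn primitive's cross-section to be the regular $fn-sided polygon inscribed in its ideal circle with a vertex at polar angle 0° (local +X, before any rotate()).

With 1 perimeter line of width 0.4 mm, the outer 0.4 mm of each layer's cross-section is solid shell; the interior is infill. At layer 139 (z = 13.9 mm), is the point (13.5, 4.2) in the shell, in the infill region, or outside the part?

At z = 13.9 mm: the cube is not intersected at this z (z outside [0, 4]); the cube at (11.5, 4) is present — its section is the full 23×4.5 rectangle; the cylinder at (-4, 2.5) is absent (z outside [0.5, 12.5]); Combining (union): only the 23×4.5 cube at (11.5, 4) is present, so the union is just that shape — 1 connected region. Overall, the cross-section is a single solid region. The nearest boundary edge runs (11.50, 4.00)→(34.50, 4.00); distance from the point to it = 0.20 mm. The point is inside the cross-section, 0.20 mm from the nearest boundary — within the 0.4 mm shell band (1 × 0.4).

shell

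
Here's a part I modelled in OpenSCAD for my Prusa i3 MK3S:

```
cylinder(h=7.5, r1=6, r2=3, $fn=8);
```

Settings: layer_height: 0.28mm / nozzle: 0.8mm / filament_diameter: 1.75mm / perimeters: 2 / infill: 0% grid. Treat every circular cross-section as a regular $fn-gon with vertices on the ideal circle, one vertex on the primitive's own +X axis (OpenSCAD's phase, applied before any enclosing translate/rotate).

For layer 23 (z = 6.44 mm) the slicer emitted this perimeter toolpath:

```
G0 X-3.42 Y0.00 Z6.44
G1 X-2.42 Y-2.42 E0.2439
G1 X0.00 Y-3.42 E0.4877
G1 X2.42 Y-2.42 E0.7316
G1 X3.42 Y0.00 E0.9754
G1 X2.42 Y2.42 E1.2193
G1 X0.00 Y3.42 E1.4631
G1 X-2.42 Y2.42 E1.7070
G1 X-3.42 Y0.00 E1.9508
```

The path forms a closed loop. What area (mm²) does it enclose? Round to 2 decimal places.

33.11 mm²

Apply the shoelace formula to the sequence of (X, Y) vertices; enclosed area = 33.11 mm².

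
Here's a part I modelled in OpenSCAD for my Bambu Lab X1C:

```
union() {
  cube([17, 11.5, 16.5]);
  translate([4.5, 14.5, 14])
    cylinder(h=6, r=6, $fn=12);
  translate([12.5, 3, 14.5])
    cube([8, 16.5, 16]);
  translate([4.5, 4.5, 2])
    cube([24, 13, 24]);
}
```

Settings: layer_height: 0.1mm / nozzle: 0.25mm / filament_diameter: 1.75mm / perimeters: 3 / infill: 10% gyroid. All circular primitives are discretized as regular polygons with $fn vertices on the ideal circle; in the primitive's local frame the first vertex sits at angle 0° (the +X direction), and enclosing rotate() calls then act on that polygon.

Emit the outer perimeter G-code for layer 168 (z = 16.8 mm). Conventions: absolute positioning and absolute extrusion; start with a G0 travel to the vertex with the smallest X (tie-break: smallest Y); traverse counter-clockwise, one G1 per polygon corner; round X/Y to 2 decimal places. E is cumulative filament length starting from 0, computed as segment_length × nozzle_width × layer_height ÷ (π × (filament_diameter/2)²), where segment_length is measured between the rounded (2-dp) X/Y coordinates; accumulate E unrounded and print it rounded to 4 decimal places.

At z = 16.8 mm: the cube does not reach this height (z outside [0, 16.5]); the cylinder at (4.5, 14.5): section is a regular 12-gon, circumradius r=6; the 8×16.5 cube at (12.5, 3) contributes its full rectangle; the cube at (4.5, 4.5) is present — its section is the full 24×13 rectangle; Merging all regions: the regions partially overlap (shared area 147.79 mm²), so overlapping operands fuse into one piece — 1 connected region. The outline is a single polygon with 20 vertices. Extrusion per mm of travel: 0.25 × 0.1 / (π × 0.875²) = 0.010394. Accumulating E over each segment gives final E = 0.9527.

G0 X-1.50 Y14.50 Z16.80
G1 X-0.70 Y11.50 E0.0323
G1 X1.50 Y9.30 E0.0646
G1 X4.50 Y8.50 E0.0969
G1 X4.50 Y4.50 E0.1385
G1 X12.50 Y4.50 E0.2216
G1 X12.50 Y3.00 E0.2372
G1 X20.50 Y3.00 E0.3203
G1 X20.50 Y4.50 E0.3359
G1 X28.50 Y4.50 E0.4191
G1 X28.50 Y17.50 E0.5542
G1 X20.50 Y17.50 E0.6374
G1 X20.50 Y19.50 E0.6581
G1 X12.50 Y19.50 E0.7413
G1 X12.50 Y17.50 E0.7621
G1 X9.70 Y17.50 E0.7912
G1 X7.50 Y19.70 E0.8235
G1 X4.50 Y20.50 E0.8558
G1 X1.50 Y19.70 E0.8881
G1 X-0.70 Y17.50 E0.9204
G1 X-1.50 Y14.50 E0.9527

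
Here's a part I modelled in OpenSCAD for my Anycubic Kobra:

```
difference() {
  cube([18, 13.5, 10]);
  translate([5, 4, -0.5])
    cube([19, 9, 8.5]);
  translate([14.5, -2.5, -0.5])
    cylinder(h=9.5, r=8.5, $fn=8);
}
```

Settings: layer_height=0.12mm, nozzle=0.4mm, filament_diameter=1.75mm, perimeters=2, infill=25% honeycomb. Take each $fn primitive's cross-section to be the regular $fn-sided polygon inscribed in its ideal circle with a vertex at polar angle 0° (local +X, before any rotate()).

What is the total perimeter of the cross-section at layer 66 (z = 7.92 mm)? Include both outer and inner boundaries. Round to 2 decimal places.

70.79 mm

At z = 7.92 mm: the cube (footprint 18×13.5) is included at this height (perimeter 63.00 mm); the cube at (5, 4) (footprint 19×9) is included at this height (perimeter 56.00 mm); the cylinder at (14.5, -2.5): section is a regular 8-gon, circumradius r=8.5 (perimeter = 2·8·8.500·sin(180°/8) = 52.04 mm); After the difference (first − rest): starting from the 18×13.5 cube, the 19×9 cube at (5, 4) partially overlaps it — only the 117.00 mm² overlap (of its 171.00 mm²) is removed, clipping the outline; the r=8.5 cylinder at (14.5, -2.5) partially overlaps it — only the 40.30 mm² overlap (of its 204.35 mm²) is removed, clipping the outline — boundary = 70.79 mm. Overall, the cross-section is a single solid region. Total boundary length (outer) = 70.79 mm.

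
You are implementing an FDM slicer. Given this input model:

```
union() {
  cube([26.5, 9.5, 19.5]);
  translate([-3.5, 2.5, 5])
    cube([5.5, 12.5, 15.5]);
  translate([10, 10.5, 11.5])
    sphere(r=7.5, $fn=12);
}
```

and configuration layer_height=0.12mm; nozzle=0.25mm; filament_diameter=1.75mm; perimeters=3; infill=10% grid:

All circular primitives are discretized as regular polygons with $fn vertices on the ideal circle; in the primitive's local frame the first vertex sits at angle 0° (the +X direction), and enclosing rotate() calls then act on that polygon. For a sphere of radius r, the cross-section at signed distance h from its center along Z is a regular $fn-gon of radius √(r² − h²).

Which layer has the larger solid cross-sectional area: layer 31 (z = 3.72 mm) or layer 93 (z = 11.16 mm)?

Layer 31 (z = 3.72): the cube (footprint 26.5×9.5) is included at this height (area 251.75 mm²); the cube at (-3.5, 2.5) does not reach this height (z outside [5, 20.5]); the sphere at (10, 10.5) does not reach this height (|z−center|=7.780 > r=7.5); Taking the union: only the 26.5×9.5 cube is present, so the union is just that shape — area = 251.75 mm². So its area = 251.75 mm². Layer 93 (z = 11.16): the 26.5×9.5 cube contributes its full rectangle (area 251.75 mm²); the 5.5×12.5 cube at (-3.5, 2.5) contributes its full rectangle (area 68.75 mm²); the r=7.5 sphere at (10, 10.5) slices to a regular 12-gon of circumradius 7.492 (√(r²−h²) with h=0.34 from center) (area = (12/2)·7.492²·sin(360°/12) = 168.40 mm²); Taking the union: the regions partially overlap — summed areas 488.90 mm² minus the doubly-counted overlap 83.48 mm² gives 405.42 mm² — area = 405.42 mm². So its area = 405.42 mm². Layer 93 is larger (405.42 vs 251.75 mm²).

layer 93 (z = 11.16 mm)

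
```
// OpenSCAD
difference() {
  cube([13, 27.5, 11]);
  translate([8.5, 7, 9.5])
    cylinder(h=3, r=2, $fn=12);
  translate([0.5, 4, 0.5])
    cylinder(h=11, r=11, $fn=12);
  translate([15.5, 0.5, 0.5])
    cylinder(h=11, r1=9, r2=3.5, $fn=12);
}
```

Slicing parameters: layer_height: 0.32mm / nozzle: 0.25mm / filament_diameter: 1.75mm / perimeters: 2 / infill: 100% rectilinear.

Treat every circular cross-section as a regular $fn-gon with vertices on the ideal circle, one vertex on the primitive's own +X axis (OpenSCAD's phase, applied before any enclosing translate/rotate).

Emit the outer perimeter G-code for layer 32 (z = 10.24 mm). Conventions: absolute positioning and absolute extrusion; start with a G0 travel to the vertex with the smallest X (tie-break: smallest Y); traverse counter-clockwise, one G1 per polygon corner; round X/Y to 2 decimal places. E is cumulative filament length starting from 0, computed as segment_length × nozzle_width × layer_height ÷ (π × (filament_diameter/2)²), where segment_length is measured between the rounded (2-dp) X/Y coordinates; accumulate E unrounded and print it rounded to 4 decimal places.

At z = 10.24 mm: the cube is present — its section is the full 13×27.5 rectangle; the r=2 cylinder at (8.5, 7) gives a regular 12-gon of circumradius 2 (constant along its height); the r=11 cylinder at (0.5, 4) gives a regular 12-gon of circumradius 11 (constant along its height); the cone at (15.5, 0.5): at t=0.885 of its height the radius interpolates to r₁+(r₂−r₁)t = 4.130, giving a regular 12-gon of that circumradius; Taking the first minus the rest: starting from the 13×27.5 cube, the r=2 cylinder at (8.5, 7) lies wholly inside it (removes its full 12.00 mm² and its 12.42 mm outline becomes a hole wall); the r=11 cylinder at (0.5, 4) partially overlaps it — only the 128.07 mm² overlap (of its 363.00 mm²) is removed, clipping the outline; the cone at (15.5, 0.5) partially overlaps it — only the 4.16 mm² overlap (of its 51.17 mm²) is removed, clipping the outline — 1 connected region. The outline is a single polygon with 12 vertices. Extrusion per mm of travel: 0.25 × 0.32 / (π × 0.875²) = 0.033260. Accumulating E over each segment gives final E = 2.5437.

G0 X0.00 Y14.87 Z10.24
G1 X0.50 Y15.00 E0.0172
G1 X6.00 Y13.53 E0.2065
G1 X10.03 Y9.50 E0.3961
G1 X11.50 Y4.00 E0.5854
G1 X10.43 Y0.00 E0.7232
G1 X11.50 Y0.00 E0.7588
G1 X11.37 Y0.50 E0.7759
G1 X11.92 Y2.56 E0.8469
G1 X13.00 Y3.64 E0.8977
G1 X13.00 Y27.50 E1.6912
G1 X0.00 Y27.50 E2.1236
G1 X0.00 Y14.87 E2.5437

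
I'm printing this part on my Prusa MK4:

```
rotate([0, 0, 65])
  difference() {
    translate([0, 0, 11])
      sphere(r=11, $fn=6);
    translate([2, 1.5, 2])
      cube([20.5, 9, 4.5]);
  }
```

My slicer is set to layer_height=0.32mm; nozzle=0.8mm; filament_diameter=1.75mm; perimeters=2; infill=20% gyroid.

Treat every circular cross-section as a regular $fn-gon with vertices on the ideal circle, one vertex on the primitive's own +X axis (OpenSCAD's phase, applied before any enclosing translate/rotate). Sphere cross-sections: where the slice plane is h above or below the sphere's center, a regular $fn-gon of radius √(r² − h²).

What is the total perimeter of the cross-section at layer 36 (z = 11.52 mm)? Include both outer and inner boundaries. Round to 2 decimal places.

At z = 11.52 mm: the r=11 sphere contributes a regular 6-gon of circumradius √(11²−0.52²) = 10.988 (perimeter = 2·6·10.988·sin(180°/6) = 65.93 mm); the cube at (2, 1.5) is absent (z outside [2, 6.5]); After the difference (first − rest): none of the subtracted shapes is present at this height, so the r=11 sphere is unchanged — boundary = 65.93 mm; (whole slice rotated 65° about Z — lengths, areas and connectivity unchanged). Overall, the cross-section is a single solid region. Total boundary length (outer) = 65.93 mm.

65.93 mm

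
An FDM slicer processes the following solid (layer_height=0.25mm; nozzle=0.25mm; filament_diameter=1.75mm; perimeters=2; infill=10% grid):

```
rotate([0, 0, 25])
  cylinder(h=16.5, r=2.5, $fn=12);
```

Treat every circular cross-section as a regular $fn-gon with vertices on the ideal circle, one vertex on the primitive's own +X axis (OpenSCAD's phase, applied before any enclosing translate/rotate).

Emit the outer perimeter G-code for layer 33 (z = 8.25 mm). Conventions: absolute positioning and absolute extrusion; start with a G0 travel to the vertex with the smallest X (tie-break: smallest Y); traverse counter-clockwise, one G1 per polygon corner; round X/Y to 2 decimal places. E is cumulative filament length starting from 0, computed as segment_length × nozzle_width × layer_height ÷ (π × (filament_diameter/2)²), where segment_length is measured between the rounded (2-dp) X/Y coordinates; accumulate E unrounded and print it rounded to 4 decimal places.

At z = 8.25 mm: the cylinder: section is a regular 12-gon, circumradius r=2.5; (rotated 25° about Z; rotation is an isometry so areas/perimeters/island counts are preserved). The outline is a single polygon with 12 vertices. Extrusion per mm of travel: 0.25 × 0.25 / (π × 0.875²) = 0.025984. Accumulating E over each segment gives final E = 0.4038.

G0 X-2.49 Y0.22 Z8.25
G1 X-2.27 Y-1.06 E0.0337
G1 X-1.43 Y-2.05 E0.0675
G1 X-0.22 Y-2.49 E0.1009
G1 X1.06 Y-2.27 E0.1347
G1 X2.05 Y-1.43 E0.1684
G1 X2.49 Y-0.22 E0.2019
G1 X2.27 Y1.06 E0.2356
G1 X1.43 Y2.05 E0.2694
G1 X0.22 Y2.49 E0.3028
G1 X-1.06 Y2.27 E0.3366
G1 X-2.05 Y1.43 E0.3703
G1 X-2.49 Y0.22 E0.4038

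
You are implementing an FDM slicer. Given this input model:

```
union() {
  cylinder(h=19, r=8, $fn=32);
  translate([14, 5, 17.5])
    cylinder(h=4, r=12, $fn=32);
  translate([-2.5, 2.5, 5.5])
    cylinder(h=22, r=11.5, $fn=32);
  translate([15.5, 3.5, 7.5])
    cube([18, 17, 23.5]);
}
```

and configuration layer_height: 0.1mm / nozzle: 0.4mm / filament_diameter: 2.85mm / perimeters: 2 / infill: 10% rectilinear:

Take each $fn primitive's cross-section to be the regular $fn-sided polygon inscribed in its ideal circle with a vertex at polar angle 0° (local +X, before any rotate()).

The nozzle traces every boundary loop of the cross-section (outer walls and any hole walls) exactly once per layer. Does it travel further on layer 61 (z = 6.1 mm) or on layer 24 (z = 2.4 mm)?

layer 61 (z = 6.1 mm)

Layer 61 (z = 6.1): the cylinder: section is a regular 32-gon, circumradius r=8 (perimeter = 2·32·8.000·sin(180°/32) = 50.18 mm); the cylinder at (14, 5) is absent (z outside [17.5, 21.5]); the r=11.5 cylinder at (-2.5, 2.5) gives a regular 32-gon of circumradius 11.5 (constant along its height) (perimeter = 2·32·11.500·sin(180°/32) = 72.14 mm); the cube at (15.5, 3.5) does not reach this height (z outside [7.5, 31]); Taking the union: the regions partially overlap (shared area 199.66 mm²), so the edge portions inside another operand are dropped and the merged outline is re-measured after clipping — boundary = 72.15 mm. So its perimeter = 72.15 mm. Layer 24 (z = 2.4): the r=8 cylinder contributes a regular 32-gon of circumradius 8 (perimeter = 2·32·8.000·sin(180°/32) = 50.18 mm); the cylinder at (14, 5) is absent (z outside [17.5, 21.5]); the cylinder at (-2.5, 2.5) is absent (z outside [5.5, 27.5]); the cube at (15.5, 3.5) is not intersected at this z (z outside [7.5, 31]); Combining (union): only the r=8 cylinder is present, so the union is just that shape — boundary = 50.18 mm. So its perimeter = 50.18 mm. Layer 61 is larger (72.15 vs 50.18 mm).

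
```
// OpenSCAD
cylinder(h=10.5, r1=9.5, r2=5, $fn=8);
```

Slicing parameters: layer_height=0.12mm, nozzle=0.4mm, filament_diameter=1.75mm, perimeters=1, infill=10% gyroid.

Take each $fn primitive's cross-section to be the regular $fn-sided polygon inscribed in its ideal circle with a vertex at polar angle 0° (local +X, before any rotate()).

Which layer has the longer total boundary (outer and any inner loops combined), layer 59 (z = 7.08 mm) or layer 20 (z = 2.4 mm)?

Layer 59 (z = 7.08): the cone (r1=9.5→r2=5) has section circumradius 6.466 here — a regular 8-gon (perimeter = 2·8·6.466·sin(180°/8) = 39.59 mm). So its perimeter = 39.59 mm. Layer 20 (z = 2.4): the cone: at t=0.229 of its height the radius interpolates to r₁+(r₂−r₁)t = 8.471, giving a regular 8-gon of that circumradius (perimeter = 2·8·8.471·sin(180°/8) = 51.87 mm). So its perimeter = 51.87 mm. Layer 20 is larger (51.87 vs 39.59 mm).

layer 20 (z = 2.4 mm)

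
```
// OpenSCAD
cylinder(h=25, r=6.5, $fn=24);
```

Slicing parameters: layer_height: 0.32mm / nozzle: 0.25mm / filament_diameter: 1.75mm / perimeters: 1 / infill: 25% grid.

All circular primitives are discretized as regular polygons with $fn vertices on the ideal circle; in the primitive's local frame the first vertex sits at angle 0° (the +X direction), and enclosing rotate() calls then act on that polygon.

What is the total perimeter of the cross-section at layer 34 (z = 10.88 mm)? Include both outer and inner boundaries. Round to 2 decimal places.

At z = 10.88 mm: the r=6.5 cylinder contributes a regular 24-gon of circumradius 6.5 (perimeter = 2·24·6.500·sin(180°/24) = 40.72 mm). Overall, the cross-section is a single solid region. Total boundary length (outer) = 40.72 mm.

40.72 mm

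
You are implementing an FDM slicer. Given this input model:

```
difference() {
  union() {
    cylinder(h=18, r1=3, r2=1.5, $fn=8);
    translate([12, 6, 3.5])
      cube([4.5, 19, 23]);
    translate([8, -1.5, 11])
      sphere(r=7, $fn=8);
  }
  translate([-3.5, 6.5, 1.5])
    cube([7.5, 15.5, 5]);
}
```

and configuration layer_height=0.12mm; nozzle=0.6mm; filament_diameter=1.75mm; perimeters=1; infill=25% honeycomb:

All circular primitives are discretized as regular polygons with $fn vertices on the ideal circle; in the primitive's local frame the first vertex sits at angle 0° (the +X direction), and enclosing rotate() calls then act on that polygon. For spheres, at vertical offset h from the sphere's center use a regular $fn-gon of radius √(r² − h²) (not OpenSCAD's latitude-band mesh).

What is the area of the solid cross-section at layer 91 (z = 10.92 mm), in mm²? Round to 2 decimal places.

At z = 10.92 mm: the cone contributes a regular 8-gon of circumradius 2.090 (interpolated between r1=3 and r2=1.5 at t=0.607) (area = (8/2)·2.090²·sin(360°/8) = 12.35 mm²); the cube at (12, 6) (footprint 4.5×19) is included at this height (area 85.50 mm²); the sphere at (8, -1.5): section is a regular 8-gon, circumradius = √(r²−h²) = √(7²−0.08²) = 7.000 (area = (8/2)·7.000²·sin(360°/8) = 138.57 mm²); Combining (union): the regions partially overlap — summed areas 236.43 mm² minus the doubly-counted overlap 0.87 mm² gives 235.56 mm² — area = 235.56 mm²; the cube at (-3.5, 6.5) is absent (z outside [1.5, 6.5]); Subtracting the remaining from the first: none of the subtracted shapes is present at this height, so that combined region is unchanged — area = 235.56 mm². Overall, the cross-section has 2 separate islands. Net area = 235.56 mm².

235.56 mm²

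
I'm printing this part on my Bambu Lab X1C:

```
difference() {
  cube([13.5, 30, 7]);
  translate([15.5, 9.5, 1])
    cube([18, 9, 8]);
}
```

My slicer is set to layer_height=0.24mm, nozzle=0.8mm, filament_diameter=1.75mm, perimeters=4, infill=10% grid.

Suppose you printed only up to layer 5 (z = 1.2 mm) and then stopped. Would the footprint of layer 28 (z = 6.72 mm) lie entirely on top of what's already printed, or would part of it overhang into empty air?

entirely on top

Compare the two slices. At z = 1.2: the cube is present — its section is the full 13.5×30 rectangle (area 405.00 mm²); the cube at (15.5, 9.5) (footprint 18×9) is included at this height (area 162.00 mm²); After the difference (first − rest): starting from the 13.5×30 cube (405.00 mm²), the 18×9 cube at (15.5, 9.5) misses the remaining region (no effect) — area = 405.00 mm². At z = 6.72: the cube is present — its section is the full 13.5×30 rectangle (area 405.00 mm²); the cube at (15.5, 9.5) (footprint 18×9) is included at this height (area 162.00 mm²); After the difference (first − rest): starting from the 13.5×30 cube (405.00 mm²), the 18×9 cube at (15.5, 9.5) misses the remaining region (no effect) — area = 405.00 mm². Checking containment: the cross-section at z = 6.72 is a subset of the cross-section at z = 1.2.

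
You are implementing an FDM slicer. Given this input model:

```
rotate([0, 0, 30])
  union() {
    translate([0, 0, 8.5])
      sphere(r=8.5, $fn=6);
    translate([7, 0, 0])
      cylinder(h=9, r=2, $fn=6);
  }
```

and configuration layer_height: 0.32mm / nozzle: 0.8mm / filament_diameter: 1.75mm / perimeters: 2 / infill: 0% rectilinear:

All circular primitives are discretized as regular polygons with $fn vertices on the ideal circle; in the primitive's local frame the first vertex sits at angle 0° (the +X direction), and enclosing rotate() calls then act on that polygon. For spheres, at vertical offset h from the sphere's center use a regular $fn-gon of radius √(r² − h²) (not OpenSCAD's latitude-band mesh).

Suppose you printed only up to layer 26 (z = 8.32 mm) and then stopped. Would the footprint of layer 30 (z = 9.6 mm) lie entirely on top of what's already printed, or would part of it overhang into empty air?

Compare the two slices. At z = 8.32: the r=8.5 sphere slices to a regular 6-gon of circumradius 8.498 (√(r²−h²) with h=0.18 from center) (area = (6/2)·8.498²·sin(360°/6) = 187.63 mm²); the r=2 cylinder at (7, 0) gives a regular 6-gon of circumradius 2 (constant along its height) (area = (6/2)·2.000²·sin(360°/6) = 10.39 mm²); Merging all regions: the regions partially overlap — summed areas 198.02 mm² minus the doubly-counted overlap 8.65 mm² gives 189.37 mm² — area = 189.37 mm²; (rotated 30° about Z; rotation is an isometry so areas/perimeters/island counts are preserved). At z = 9.6: the sphere: section is a regular 6-gon, circumradius = √(r²−h²) = √(8.5²−1.1²) = 8.429 (area = (6/2)·8.429²·sin(360°/6) = 184.57 mm²); the cylinder at (7, 0) does not reach this height (z outside [0, 9]); Merging all regions: only the r=8.5 sphere is present, so the union is just that shape — area = 184.57 mm²; (whole slice rotated 30° about Z — lengths, areas and connectivity unchanged). Checking containment: the cross-section at z = 9.6 is a subset of the cross-section at z = 8.32.

entirely on top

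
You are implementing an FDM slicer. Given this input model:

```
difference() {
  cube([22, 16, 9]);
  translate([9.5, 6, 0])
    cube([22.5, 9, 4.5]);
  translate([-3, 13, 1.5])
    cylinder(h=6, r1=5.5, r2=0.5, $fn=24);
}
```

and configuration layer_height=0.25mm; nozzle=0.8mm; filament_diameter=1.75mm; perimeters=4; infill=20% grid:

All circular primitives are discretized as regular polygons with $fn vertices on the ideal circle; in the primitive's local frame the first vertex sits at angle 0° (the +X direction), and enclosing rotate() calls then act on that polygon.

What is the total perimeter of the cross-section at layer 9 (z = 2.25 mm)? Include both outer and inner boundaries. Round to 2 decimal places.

101.06 mm

At z = 2.25 mm: the 22×16 cube contributes its full rectangle (perimeter 76.00 mm); the cube at (9.5, 6) is present — its section is the full 22.5×9 rectangle (perimeter 63.00 mm); the cone at (-3, 13) contributes a regular 24-gon of circumradius 4.875 (interpolated between r1=5.5 and r2=0.5 at t=0.125) (perimeter = 2·24·4.875·sin(180°/24) = 30.54 mm); Taking the first minus the rest: starting from the 22×16 cube, the 22.5×9 cube at (9.5, 6) partially overlaps it — only the 112.50 mm² overlap (of its 202.50 mm²) is removed, clipping the outline; the cone at (-3, 13) partially overlaps it — only the 9.45 mm² overlap (of its 73.81 mm²) is removed, clipping the outline — boundary = 101.06 mm. Overall, the cross-section is a single solid region. Total boundary length (outer) = 101.06 mm.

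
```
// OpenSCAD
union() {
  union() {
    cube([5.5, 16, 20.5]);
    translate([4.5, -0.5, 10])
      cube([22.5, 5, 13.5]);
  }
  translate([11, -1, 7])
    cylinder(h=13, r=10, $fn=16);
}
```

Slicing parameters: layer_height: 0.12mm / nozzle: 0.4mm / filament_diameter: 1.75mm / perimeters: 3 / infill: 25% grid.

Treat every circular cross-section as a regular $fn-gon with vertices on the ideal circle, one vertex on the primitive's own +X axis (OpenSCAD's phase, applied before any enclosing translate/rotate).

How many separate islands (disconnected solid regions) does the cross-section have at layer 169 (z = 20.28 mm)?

1

At z = 20.28 mm: the cube is present — its section is the full 5.5×16 rectangle; the cube at (4.5, -0.5) is present — its section is the full 22.5×5 rectangle; Combining (union): the regions partially overlap (shared area 4.50 mm²), so overlapping operands fuse into one piece — 1 connected region; the cylinder at (11, -1) is not intersected at this z (z outside [7, 20]); Merging all regions: only the result so far is present, so the union is just that shape — 1 connected region. Overall, the cross-section is a single solid region. Island count = 1.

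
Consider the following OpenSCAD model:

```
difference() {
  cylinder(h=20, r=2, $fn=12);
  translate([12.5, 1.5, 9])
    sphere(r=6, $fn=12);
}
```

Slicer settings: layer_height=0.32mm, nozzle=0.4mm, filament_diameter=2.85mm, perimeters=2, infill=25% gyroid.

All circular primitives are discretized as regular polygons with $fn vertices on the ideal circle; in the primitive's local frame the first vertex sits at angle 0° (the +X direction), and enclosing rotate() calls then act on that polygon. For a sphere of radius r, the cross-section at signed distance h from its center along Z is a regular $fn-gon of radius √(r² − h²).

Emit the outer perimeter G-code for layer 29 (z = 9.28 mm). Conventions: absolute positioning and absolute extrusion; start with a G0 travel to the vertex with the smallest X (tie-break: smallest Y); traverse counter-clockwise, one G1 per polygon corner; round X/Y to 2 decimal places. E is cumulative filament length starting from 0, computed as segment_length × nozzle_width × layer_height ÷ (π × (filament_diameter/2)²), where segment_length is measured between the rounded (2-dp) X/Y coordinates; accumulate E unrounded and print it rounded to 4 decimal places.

G0 X-2.00 Y0.00 Z9.28
G1 X-1.73 Y-1.00 E0.0208
G1 X-1.00 Y-1.73 E0.0415
G1 X0.00 Y-2.00 E0.0623
G1 X1.00 Y-1.73 E0.0831
G1 X1.73 Y-1.00 E0.1038
G1 X2.00 Y0.00 E0.1246
G1 X1.73 Y1.00 E0.1453
G1 X1.00 Y1.73 E0.1661
G1 X0.00 Y2.00 E0.1868
G1 X-1.00 Y1.73 E0.2076
G1 X-1.73 Y1.00 E0.2283
G1 X-2.00 Y0.00 E0.2491

At z = 9.28 mm: the cylinder: section is a regular 12-gon, circumradius r=2; the r=6 sphere at (12.5, 1.5) contributes a regular 12-gon of circumradius √(6²−0.28²) = 5.993; Taking the first minus the rest: starting from the r=2 cylinder, the r=6 sphere at (12.5, 1.5) misses the remaining region (no effect) — 1 connected region. The outline is a single polygon with 12 vertices. Extrusion per mm of travel: 0.4 × 0.32 / (π × 1.425²) = 0.020065. Accumulating E over each segment gives final E = 0.2491.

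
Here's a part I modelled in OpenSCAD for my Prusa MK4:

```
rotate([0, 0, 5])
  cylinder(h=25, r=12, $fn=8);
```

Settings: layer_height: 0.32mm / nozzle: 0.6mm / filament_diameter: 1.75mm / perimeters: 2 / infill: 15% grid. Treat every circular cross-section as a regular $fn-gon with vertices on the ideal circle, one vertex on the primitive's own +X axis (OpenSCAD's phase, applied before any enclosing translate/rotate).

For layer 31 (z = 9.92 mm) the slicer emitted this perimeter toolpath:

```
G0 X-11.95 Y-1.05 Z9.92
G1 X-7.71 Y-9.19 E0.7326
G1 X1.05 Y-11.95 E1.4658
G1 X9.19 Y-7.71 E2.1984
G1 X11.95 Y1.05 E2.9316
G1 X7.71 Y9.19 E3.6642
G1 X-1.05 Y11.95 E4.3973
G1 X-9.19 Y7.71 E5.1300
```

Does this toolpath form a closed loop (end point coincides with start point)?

no

Start point (G0): (-11.95, -1.05). End point (last G1): the path does not return to the start — open.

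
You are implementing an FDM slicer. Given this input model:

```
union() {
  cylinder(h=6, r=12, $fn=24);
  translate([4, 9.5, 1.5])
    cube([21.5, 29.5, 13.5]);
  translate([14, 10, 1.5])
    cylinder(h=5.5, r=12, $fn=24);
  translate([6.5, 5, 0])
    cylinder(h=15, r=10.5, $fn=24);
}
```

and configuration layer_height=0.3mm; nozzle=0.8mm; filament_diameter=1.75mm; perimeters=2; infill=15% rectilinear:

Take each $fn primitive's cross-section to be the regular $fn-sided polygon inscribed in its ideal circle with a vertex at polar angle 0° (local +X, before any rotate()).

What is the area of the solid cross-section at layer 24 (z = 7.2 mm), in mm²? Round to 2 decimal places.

At z = 7.2 mm: the cylinder is absent (z outside [0, 6]); the cube at (4, 9.5) (footprint 21.5×29.5) is included at this height (area 634.25 mm²); the cylinder at (14, 10) is not intersected at this z (z outside [1.5, 7]); the r=10.5 cylinder at (6.5, 5) contributes a regular 24-gon of circumradius 10.5 (area = (24/2)·10.500²·sin(360°/24) = 342.42 mm²); Taking the union: the regions partially overlap — summed areas 976.67 mm² minus the doubly-counted overlap 54.72 mm² gives 921.94 mm² — area = 921.94 mm². Overall, the cross-section is a single solid region. Net area = 921.94 mm².

921.94 mm²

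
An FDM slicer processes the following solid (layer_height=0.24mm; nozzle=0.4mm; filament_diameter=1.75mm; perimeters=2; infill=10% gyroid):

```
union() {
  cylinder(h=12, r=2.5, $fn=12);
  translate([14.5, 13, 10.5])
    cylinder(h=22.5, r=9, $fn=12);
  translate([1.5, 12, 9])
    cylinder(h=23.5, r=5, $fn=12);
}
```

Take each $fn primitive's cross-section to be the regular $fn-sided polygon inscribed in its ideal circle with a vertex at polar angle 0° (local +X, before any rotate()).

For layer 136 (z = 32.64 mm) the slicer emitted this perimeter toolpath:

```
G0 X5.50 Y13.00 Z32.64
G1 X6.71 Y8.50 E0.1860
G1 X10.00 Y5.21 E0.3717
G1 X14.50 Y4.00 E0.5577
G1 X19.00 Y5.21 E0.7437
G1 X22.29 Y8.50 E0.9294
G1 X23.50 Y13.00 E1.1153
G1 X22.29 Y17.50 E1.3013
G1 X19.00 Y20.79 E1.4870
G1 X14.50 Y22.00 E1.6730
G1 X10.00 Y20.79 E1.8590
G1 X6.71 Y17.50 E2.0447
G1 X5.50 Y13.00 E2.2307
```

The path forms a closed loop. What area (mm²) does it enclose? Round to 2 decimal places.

Apply the shoelace formula to the sequence of (X, Y) vertices; enclosed area = 242.87 mm².

242.87 mm²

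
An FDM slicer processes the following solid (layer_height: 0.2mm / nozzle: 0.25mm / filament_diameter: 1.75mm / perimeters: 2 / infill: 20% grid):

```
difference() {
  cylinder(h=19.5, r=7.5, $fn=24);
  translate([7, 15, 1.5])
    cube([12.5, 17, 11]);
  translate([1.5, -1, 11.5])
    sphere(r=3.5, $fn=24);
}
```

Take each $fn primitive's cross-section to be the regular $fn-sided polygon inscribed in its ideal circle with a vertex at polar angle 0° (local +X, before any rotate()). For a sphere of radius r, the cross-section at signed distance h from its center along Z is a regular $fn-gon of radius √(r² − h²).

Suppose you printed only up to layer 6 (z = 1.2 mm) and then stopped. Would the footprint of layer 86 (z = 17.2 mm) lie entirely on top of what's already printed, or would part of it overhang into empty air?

Compare the two slices. At z = 1.2: the cylinder: section is a regular 24-gon, circumradius r=7.5 (area = (24/2)·7.500²·sin(360°/24) = 174.70 mm²); the cube at (7, 15) is absent (z outside [1.5, 12.5]); the sphere at (1.5, -1) is not intersected at this z (|z−center|=10.300 > r=3.5); Subtracting the remaining from the first: none of the subtracted shapes is present at this height, so the r=7.5 cylinder is unchanged — area = 174.70 mm². At z = 17.2: the cylinder: section is a regular 24-gon, circumradius r=7.5 (area = (24/2)·7.500²·sin(360°/24) = 174.70 mm²); the cube at (7, 15) is absent (z outside [1.5, 12.5]); the sphere at (1.5, -1) does not reach this height (|z−center|=5.700 > r=3.5); Taking the first minus the rest: none of the subtracted shapes is present at this height, so the r=7.5 cylinder is unchanged — area = 174.70 mm². Checking containment: the cross-section at z = 17.2 is a subset of the cross-section at z = 1.2.

entirely on top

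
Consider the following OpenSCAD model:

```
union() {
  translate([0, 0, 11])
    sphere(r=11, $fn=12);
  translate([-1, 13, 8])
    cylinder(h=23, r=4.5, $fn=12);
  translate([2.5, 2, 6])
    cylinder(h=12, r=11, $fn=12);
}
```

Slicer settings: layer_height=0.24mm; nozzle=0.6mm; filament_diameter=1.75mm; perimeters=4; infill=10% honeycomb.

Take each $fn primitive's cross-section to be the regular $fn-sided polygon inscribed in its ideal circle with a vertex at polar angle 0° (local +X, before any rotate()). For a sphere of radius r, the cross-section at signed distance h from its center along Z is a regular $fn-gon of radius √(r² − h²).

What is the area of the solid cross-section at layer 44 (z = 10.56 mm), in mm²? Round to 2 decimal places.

At z = 10.56 mm: the sphere: section is a regular 12-gon, circumradius = √(r²−h²) = √(11²−0.44²) = 10.991 (area = (12/2)·10.991²·sin(360°/12) = 362.42 mm²); the r=4.5 cylinder at (-1, 13) gives a regular 12-gon of circumradius 4.5 (constant along its height) (area = (12/2)·4.500²·sin(360°/12) = 60.75 mm²); the r=11 cylinder at (2.5, 2) gives a regular 12-gon of circumradius 11 (constant along its height) (area = (12/2)·11.000²·sin(360°/12) = 363.00 mm²); Taking the union: the regions partially overlap — summed areas 786.17 mm² minus the doubly-counted overlap 315.25 mm² gives 470.92 mm² — area = 470.92 mm². Overall, the cross-section is a single solid region. Net area = 470.92 mm².

470.92 mm²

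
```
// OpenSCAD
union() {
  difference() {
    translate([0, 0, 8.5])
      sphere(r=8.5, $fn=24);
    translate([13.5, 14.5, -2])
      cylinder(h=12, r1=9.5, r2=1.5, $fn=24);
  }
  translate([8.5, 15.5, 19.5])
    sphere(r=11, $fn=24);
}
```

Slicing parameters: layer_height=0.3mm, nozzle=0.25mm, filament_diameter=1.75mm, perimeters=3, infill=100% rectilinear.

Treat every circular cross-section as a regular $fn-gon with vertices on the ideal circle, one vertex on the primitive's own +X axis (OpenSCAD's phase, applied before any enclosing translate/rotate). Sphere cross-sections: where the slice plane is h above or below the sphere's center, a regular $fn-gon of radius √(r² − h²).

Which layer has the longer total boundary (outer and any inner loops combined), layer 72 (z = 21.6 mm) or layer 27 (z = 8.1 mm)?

Layer 72 (z = 21.6): the sphere does not reach this height (|z−center|=13.100 > r=8.5); the cone at (13.5, 14.5) does not reach this height (z outside [-2, 10]); Subtracting the remaining from the first: the first operand is absent here, so nothing remains; the r=11 sphere at (8.5, 15.5) contributes a regular 24-gon of circumradius √(11²−2.1²) = 10.798 (perimeter = 2·24·10.798·sin(180°/24) = 67.65 mm); Merging all regions: only the r=11 sphere at (8.5, 15.5) is present, so the union is just that shape — boundary = 67.65 mm. So its perimeter = 67.65 mm. Layer 27 (z = 8.1): the r=8.5 sphere slices to a regular 24-gon of circumradius 8.491 (√(r²−h²) with h=0.4 from center) (perimeter = 2·24·8.491·sin(180°/24) = 53.20 mm); the cone at (13.5, 14.5): at t=0.842 of its height the radius interpolates to r₁+(r₂−r₁)t = 2.767, giving a regular 24-gon of that circumradius (perimeter = 2·24·2.767·sin(180°/24) = 17.33 mm); Taking the first minus the rest: starting from the r=8.5 sphere, the cone at (13.5, 14.5) misses the remaining region (no effect) — boundary = 53.20 mm; the sphere at (8.5, 15.5) is not intersected at this z (|z−center|=11.400 > r=11); Combining (union): only that combined region is present, so the union is just that shape — boundary = 53.20 mm. So its perimeter = 53.20 mm. Layer 72 is larger (67.65 vs 53.20 mm).

layer 72 (z = 21.6 mm)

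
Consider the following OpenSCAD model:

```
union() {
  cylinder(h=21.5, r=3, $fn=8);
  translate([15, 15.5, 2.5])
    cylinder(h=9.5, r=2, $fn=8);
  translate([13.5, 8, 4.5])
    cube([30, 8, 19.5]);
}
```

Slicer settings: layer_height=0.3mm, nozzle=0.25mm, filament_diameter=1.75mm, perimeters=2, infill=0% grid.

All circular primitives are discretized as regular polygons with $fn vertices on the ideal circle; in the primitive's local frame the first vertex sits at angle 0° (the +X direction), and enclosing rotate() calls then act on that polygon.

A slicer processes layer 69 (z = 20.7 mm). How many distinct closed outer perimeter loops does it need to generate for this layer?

2

At z = 20.7 mm: the r=3 cylinder gives a regular 8-gon of circumradius 3 (constant along its height); the cylinder at (15, 15.5) does not reach this height (z outside [2.5, 12]); the cube at (13.5, 8) (footprint 30×8) is included at this height; Combining (union): the 2 present regions are separate (no shared area or edge), so areas and boundary lengths simply add and each stays a separate island — 2 connected regions. The result has 2 disconnected regions.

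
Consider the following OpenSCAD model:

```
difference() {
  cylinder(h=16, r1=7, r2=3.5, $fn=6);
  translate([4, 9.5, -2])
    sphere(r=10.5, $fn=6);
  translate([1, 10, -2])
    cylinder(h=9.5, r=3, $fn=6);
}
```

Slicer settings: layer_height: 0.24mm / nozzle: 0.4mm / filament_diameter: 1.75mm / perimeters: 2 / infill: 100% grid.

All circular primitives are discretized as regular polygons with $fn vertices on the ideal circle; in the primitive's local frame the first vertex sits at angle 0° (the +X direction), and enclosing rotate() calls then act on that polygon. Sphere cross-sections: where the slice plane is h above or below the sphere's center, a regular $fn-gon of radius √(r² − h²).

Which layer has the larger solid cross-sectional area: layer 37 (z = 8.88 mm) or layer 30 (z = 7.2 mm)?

layer 30 (z = 7.2 mm)

Layer 37 (z = 8.88): the cone contributes a regular 6-gon of circumradius 5.058 (interpolated between r1=7 and r2=3.5 at t=0.555) (area = (6/2)·5.058²·sin(360°/6) = 66.45 mm²); the sphere at (4, 9.5) does not reach this height (|z−center|=10.880 > r=10.5); the cylinder at (1, 10) is absent (z outside [-2, 7.5]); Taking the first minus the rest: none of the subtracted shapes is present at this height, so the cone is unchanged — area = 66.45 mm². So its area = 66.45 mm². Layer 30 (z = 7.2): the cone: at t=0.450 of its height the radius interpolates to r₁+(r₂−r₁)t = 5.425, giving a regular 6-gon of that circumradius (area = (6/2)·5.425²·sin(360°/6) = 76.46 mm²); the r=10.5 sphere at (4, 9.5) contributes a regular 6-gon of circumradius √(10.5²−9.2²) = 5.061 (area = (6/2)·5.061²·sin(360°/6) = 66.54 mm²); the cylinder at (1, 10): section is a regular 6-gon, circumradius r=3 (area = (6/2)·3.000²·sin(360°/6) = 23.38 mm²); Subtracting the remaining from the first: starting from the cone (76.46 mm²), the r=10.5 sphere at (4, 9.5) misses the remaining region (no effect); the r=3 cylinder at (1, 10) misses the remaining region (no effect) — area = 76.46 mm². So its area = 76.46 mm². Layer 30 is larger (76.46 vs 66.45 mm²).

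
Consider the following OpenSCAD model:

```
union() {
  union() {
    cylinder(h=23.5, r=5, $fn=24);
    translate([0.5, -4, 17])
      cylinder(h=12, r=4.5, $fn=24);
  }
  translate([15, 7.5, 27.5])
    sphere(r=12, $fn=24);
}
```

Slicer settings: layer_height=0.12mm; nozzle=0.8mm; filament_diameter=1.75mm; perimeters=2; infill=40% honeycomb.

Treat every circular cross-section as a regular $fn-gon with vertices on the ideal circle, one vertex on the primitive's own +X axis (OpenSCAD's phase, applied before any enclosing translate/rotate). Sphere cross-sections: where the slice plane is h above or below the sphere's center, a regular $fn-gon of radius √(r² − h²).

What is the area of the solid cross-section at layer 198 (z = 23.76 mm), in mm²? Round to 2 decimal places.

466.69 mm²

At z = 23.76 mm: the cylinder is not intersected at this z (z outside [0, 23.5]); the cylinder at (0.5, -4): section is a regular 24-gon, circumradius r=4.5 (area = (24/2)·4.500²·sin(360°/24) = 62.89 mm²); Combining (union): only the r=4.5 cylinder at (0.5, -4) is present, so the union is just that shape — area = 62.89 mm²; the r=12 sphere at (15, 7.5) contributes a regular 24-gon of circumradius √(12²−3.74²) = 11.402 (area = (24/2)·11.402²·sin(360°/24) = 403.80 mm²); Combining (union): the 2 present regions are separate (no shared area or edge), so areas and boundary lengths simply add and each stays a separate island — area = 466.69 mm². Overall, the cross-section has 2 separate islands. Net area = 466.69 mm².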